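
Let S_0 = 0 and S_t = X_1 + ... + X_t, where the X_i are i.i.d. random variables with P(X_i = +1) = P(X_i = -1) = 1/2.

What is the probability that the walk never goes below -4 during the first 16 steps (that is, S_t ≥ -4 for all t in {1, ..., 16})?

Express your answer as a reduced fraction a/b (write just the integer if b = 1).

Answer: 25883/32768

Derivation:
Let f(t,s) = #length-t paths at position s with S_1..S_t all ≥ -4.
f(t,s) = f(t-1,s-1) + f(t-1,s+1) for s ≥ -4; f(t,s) = 0 for s < -4.
t=0: f(0,0)=1
t=1: f(1,-1)=1 f(1,1)=1
t=2: f(2,-2)=1 f(2,0)=2 f(2,2)=1
t=3: f(3,-3)=1 f(3,-1)=3 f(3,1)=3 f(3,3)=1
t=4: f(4,-4)=1 f(4,-2)=4 f(4,0)=6 f(4,2)=4 f(4,4)=1
t=5: f(5,-3)=5 f(5,-1)=10 f(5,1)=10 f(5,3)=5 f(5,5)=1
t=6: f(6,-4)=5 f(6,-2)=15 f(6,0)=20 f(6,2)=15 f(6,4)=6 f(6,6)=1
t=7: f(7,-3)=20 f(7,-1)=35 f(7,1)=35 f(7,3)=21 f(7,5)=7 f(7,7)=1
t=8: f(8,-4)=20 f(8,-2)=55 f(8,0)=70 f(8,2)=56 f(8,4)=28 f(8,6)=8 f(8,8)=1
t=9: f(9,-3)=75 f(9,-1)=125 f(9,1)=126 f(9,3)=84 f(9,5)=36 f(9,7)=9 f(9,9)=1
t=10: f(10,-4)=75 f(10,-2)=200 f(10,0)=251 f(10,2)=210 f(10,4)=120 f(10,6)=45 f(10,8)=10 f(10,10)=1
t=11: f(11,-3)=275 f(11,-1)=451 f(11,1)=461 f(11,3)=330 f(11,5)=165 f(11,7)=55 f(11,9)=11 f(11,11)=1
t=12: f(12,-4)=275 f(12,-2)=726 f(12,0)=912 f(12,2)=791 f(12,4)=495 f(12,6)=220 f(12,8)=66 f(12,10)=12 f(12,12)=1
t=13: f(13,-3)=1001 f(13,-1)=1638 f(13,1)=1703 f(13,3)=1286 f(13,5)=715 f(13,7)=286 f(13,9)=78 f(13,11)=13 f(13,13)=1
t=14: f(14,-4)=1001 f(14,-2)=2639 f(14,0)=3341 f(14,2)=2989 f(14,4)=2001 f(14,6)=1001 f(14,8)=364 f(14,10)=91 f(14,12)=14 f(14,14)=1
t=15: f(15,-3)=3640 f(15,-1)=5980 f(15,1)=6330 f(15,3)=4990 f(15,5)=3002 f(15,7)=1365 f(15,9)=455 f(15,11)=105 f(15,13)=15 f(15,15)=1
t=16: f(16,-4)=3640 f(16,-2)=9620 f(16,0)=12310 f(16,2)=11320 f(16,4)=7992 f(16,6)=4367 f(16,8)=1820 f(16,10)=560 f(16,12)=120 f(16,14)=16 f(16,16)=1
Σ_s f(16,s) = 51766
P = 51766/65536 = 25883/32768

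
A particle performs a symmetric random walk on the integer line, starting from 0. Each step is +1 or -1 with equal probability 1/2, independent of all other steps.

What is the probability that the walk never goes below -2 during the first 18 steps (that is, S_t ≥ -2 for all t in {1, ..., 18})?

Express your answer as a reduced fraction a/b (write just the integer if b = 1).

Let f(t,s) = #length-t paths at position s with S_1..S_t all ≥ -2.
f(t,s) = f(t-1,s-1) + f(t-1,s+1) for s ≥ -2; f(t,s) = 0 for s < -2.
t=0: f(0,0)=1
t=1: f(1,-1)=1 f(1,1)=1
t=2: f(2,-2)=1 f(2,0)=2 f(2,2)=1
t=3: f(3,-1)=3 f(3,1)=3 f(3,3)=1
t=4: f(4,-2)=3 f(4,0)=6 f(4,2)=4 f(4,4)=1
t=5: f(5,-1)=9 f(5,1)=10 f(5,3)=5 f(5,5)=1
t=6: f(6,-2)=9 f(6,0)=19 f(6,2)=15 f(6,4)=6 f(6,6)=1
t=7: f(7,-1)=28 f(7,1)=34 f(7,3)=21 f(7,5)=7 f(7,7)=1
t=8: f(8,-2)=28 f(8,0)=62 f(8,2)=55 f(8,4)=28 f(8,6)=8 f(8,8)=1
t=9: f(9,-1)=90 f(9,1)=117 f(9,3)=83 f(9,5)=36 f(9,7)=9 f(9,9)=1
t=10: f(10,-2)=90 f(10,0)=207 f(10,2)=200 f(10,4)=119 f(10,6)=45 f(10,8)=10 f(10,10)=1
t=11: f(11,-1)=297 f(11,1)=407 f(11,3)=319 f(11,5)=164 f(11,7)=55 f(11,9)=11 f(11,11)=1
t=12: f(12,-2)=297 f(12,0)=704 f(12,2)=726 f(12,4)=483 f(12,6)=219 f(12,8)=66 f(12,10)=12 f(12,12)=1
t=13: f(13,-1)=1001 f(13,1)=1430 f(13,3)=1209 f(13,5)=702 f(13,7)=285 f(13,9)=78 f(13,11)=13 f(13,13)=1
t=14: f(14,-2)=1001 f(14,0)=2431 f(14,2)=2639 f(14,4)=1911 f(14,6)=987 f(14,8)=363 f(14,10)=91 f(14,12)=14 f(14,14)=1
t=15: f(15,-1)=3432 f(15,1)=5070 f(15,3)=4550 f(15,5)=2898 f(15,7)=1350 f(15,9)=454 f(15,11)=105 f(15,13)=15 f(15,15)=1
t=16: f(16,-2)=3432 f(16,0)=8502 f(16,2)=9620 f(16,4)=7448 f(16,6)=4248 f(16,8)=1804 f(16,10)=559 f(16,12)=120 f(16,14)=16 f(16,16)=1
t=17: f(17,-1)=11934 f(17,1)=18122 f(17,3)=17068 f(17,5)=11696 f(17,7)=6052 f(17,9)=2363 f(17,11)=679 f(17,13)=136 f(17,15)=17 f(17,17)=1
t=18: f(18,-2)=11934 f(18,0)=30056 f(18,2)=35190 f(18,4)=28764 f(18,6)=17748 f(18,8)=8415 f(18,10)=3042 f(18,12)=815 f(18,14)=153 f(18,16)=18 f(18,18)=1
Σ_s f(18,s) = 136136
P = 136136/262144 = 17017/32768

Answer: 17017/32768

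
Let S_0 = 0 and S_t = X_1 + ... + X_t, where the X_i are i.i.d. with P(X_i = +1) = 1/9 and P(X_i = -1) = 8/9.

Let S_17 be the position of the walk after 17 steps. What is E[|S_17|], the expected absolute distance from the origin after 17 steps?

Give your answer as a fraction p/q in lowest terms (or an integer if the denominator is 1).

Answer: 8167055494783147/617673396283947

Derivation:
S_17 takes values m ≡ 1 (mod 2) with |m| ≤ 17; P(S_17=m) = C(17,(17+m)/2) · (1/9)^((17+m)/2) · (8/9)^((17-m)/2).
Distribution: P(S=-17)=2251799813685248/16677181699666569, P(S=-15)=4785074604081152/16677181699666569, P(S=-13)=4785074604081152/16677181699666569, P(S=-11)=2990671627550720/16677181699666569, P(S=-9)=1308418837053440/16677181699666569, P(S=-7)=425236122042368/16677181699666569, P(S=-5)=106309030510592/16677181699666569, P(S=-3)=20882130993152/16677181699666569, P(S=-1)=3262832967680/16677181699666569, P(S=1)=407854120960/16677181699666569, P(S=3)=40785412096/16677181699666569, P(S=5)=3244294144/16677181699666569, P(S=7)=202768384/16677181699666569, P(S=9)=9748480/16677181699666569, P(S=11)=348160/16677181699666569, P(S=13)=8704/16677181699666569, P(S=15)=136/16677181699666569, P(S=17)=1/16677181699666569
E[|S_17|] = Σ_m |m|·P(S_17=m) = 8167055494783147/617673396283947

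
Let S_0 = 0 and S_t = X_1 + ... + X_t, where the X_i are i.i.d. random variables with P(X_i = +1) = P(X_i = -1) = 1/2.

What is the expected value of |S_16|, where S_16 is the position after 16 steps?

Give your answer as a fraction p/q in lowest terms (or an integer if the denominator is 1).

Answer: 6435/2048

Derivation:
S_16 takes values m ≡ 0 (mod 2) with |m| ≤ 16; P(S_16=m) = C(16,(16+m)/2)/2^16.
Total paths: 2^16 = 65536
Distribution: P(S=-16)=1/65536, P(S=-14)=16/65536, P(S=-12)=120/65536, P(S=-10)=560/65536, P(S=-8)=1820/65536, P(S=-6)=4368/65536, P(S=-4)=8008/65536, P(S=-2)=11440/65536, P(S=0)=12870/65536, P(S=2)=11440/65536, P(S=4)=8008/65536, P(S=6)=4368/65536, P(S=8)=1820/65536, P(S=10)=560/65536, P(S=12)=120/65536, P(S=14)=16/65536, P(S=16)=1/65536
E[|S_16|] = Σ_m |m|·P(S_16=m) = 205920/65536 = 6435/2048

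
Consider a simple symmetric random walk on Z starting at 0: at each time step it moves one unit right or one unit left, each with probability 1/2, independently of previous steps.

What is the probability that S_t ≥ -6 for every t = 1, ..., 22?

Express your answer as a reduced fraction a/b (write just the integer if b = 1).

Let f(t,s) = #length-t paths at position s with S_1..S_t all ≥ -6.
f(t,s) = f(t-1,s-1) + f(t-1,s+1) for s ≥ -6; f(t,s) = 0 for s < -6.
t=0: f(0,0)=1
t=1: f(1,-1)=1 f(1,1)=1
t=2: f(2,-2)=1 f(2,0)=2 f(2,2)=1
t=3: f(3,-3)=1 f(3,-1)=3 f(3,1)=3 f(3,3)=1
t=4: f(4,-4)=1 f(4,-2)=4 f(4,0)=6 f(4,2)=4 f(4,4)=1
t=5: f(5,-5)=1 f(5,-3)=5 f(5,-1)=10 f(5,1)=10 f(5,3)=5 f(5,5)=1
t=6: f(6,-6)=1 f(6,-4)=6 f(6,-2)=15 f(6,0)=20 f(6,2)=15 f(6,4)=6 f(6,6)=1
t=7: f(7,-5)=7 f(7,-3)=21 f(7,-1)=35 f(7,1)=35 f(7,3)=21 f(7,5)=7 f(7,7)=1
t=8: f(8,-6)=7 f(8,-4)=28 f(8,-2)=56 f(8,0)=70 f(8,2)=56 f(8,4)=28 f(8,6)=8 f(8,8)=1
t=9: f(9,-5)=35 f(9,-3)=84 f(9,-1)=126 f(9,1)=126 f(9,3)=84 f(9,5)=36 f(9,7)=9 f(9,9)=1
t=10: f(10,-6)=35 f(10,-4)=119 f(10,-2)=210 f(10,0)=252 f(10,2)=210 f(10,4)=120 f(10,6)=45 f(10,8)=10 f(10,10)=1
t=11: f(11,-5)=154 f(11,-3)=329 f(11,-1)=462 f(11,1)=462 f(11,3)=330 f(11,5)=165 f(11,7)=55 f(11,9)=11 f(11,11)=1
t=12: f(12,-6)=154 f(12,-4)=483 f(12,-2)=791 f(12,0)=924 f(12,2)=792 f(12,4)=495 f(12,6)=220 f(12,8)=66 f(12,10)=12 f(12,12)=1
t=13: f(13,-5)=637 f(13,-3)=1274 f(13,-1)=1715 f(13,1)=1716 f(13,3)=1287 f(13,5)=715 f(13,7)=286 f(13,9)=78 f(13,11)=13 f(13,13)=1
t=14: f(14,-6)=637 f(14,-4)=1911 f(14,-2)=2989 f(14,0)=3431 f(14,2)=3003 f(14,4)=2002 f(14,6)=1001 f(14,8)=364 f(14,10)=91 f(14,12)=14 f(14,14)=1
t=15: f(15,-5)=2548 f(15,-3)=4900 f(15,-1)=6420 f(15,1)=6434 f(15,3)=5005 f(15,5)=3003 f(15,7)=1365 f(15,9)=455 f(15,11)=105 f(15,13)=15 f(15,15)=1
t=16: f(16,-6)=2548 f(16,-4)=7448 f(16,-2)=11320 f(16,0)=12854 f(16,2)=11439 f(16,4)=8008 f(16,6)=4368 f(16,8)=1820 f(16,10)=560 f(16,12)=120 f(16,14)=16 f(16,16)=1
t=17: f(17,-5)=9996 f(17,-3)=18768 f(17,-1)=24174 f(17,1)=24293 f(17,3)=19447 f(17,5)=12376 f(17,7)=6188 f(17,9)=2380 f(17,11)=680 f(17,13)=136 f(17,15)=17 f(17,17)=1
t=18: f(18,-6)=9996 f(18,-4)=28764 f(18,-2)=42942 f(18,0)=48467 f(18,2)=43740 f(18,4)=31823 f(18,6)=18564 f(18,8)=8568 f(18,10)=3060 f(18,12)=816 f(18,14)=153 f(18,16)=18 f(18,18)=1
t=19: f(19,-5)=38760 f(19,-3)=71706 f(19,-1)=91409 f(19,1)=92207 f(19,3)=75563 f(19,5)=50387 f(19,7)=27132 f(19,9)=11628 f(19,11)=3876 f(19,13)=969 f(19,15)=171 f(19,17)=19 f(19,19)=1
t=20: f(20,-6)=38760 f(20,-4)=110466 f(20,-2)=163115 f(20,0)=183616 f(20,2)=167770 f(20,4)=125950 f(20,6)=77519 f(20,8)=38760 f(20,10)=15504 f(20,12)=4845 f(20,14)=1140 f(20,16)=190 f(20,18)=20 f(20,20)=1
t=21: f(21,-5)=149226 f(21,-3)=273581 f(21,-1)=346731 f(21,1)=351386 f(21,3)=293720 f(21,5)=203469 f(21,7)=116279 f(21,9)=54264 f(21,11)=20349 f(21,13)=5985 f(21,15)=1330 f(21,17)=210 f(21,19)=21 f(21,21)=1
t=22: f(22,-6)=149226 f(22,-4)=422807 f(22,-2)=620312 f(22,0)=698117 f(22,2)=645106 f(22,4)=497189 f(22,6)=319748 f(22,8)=170543 f(22,10)=74613 f(22,12)=26334 f(22,14)=7315 f(22,16)=1540 f(22,18)=231 f(22,20)=22 f(22,22)=1
Σ_s f(22,s) = 3633104
P = 3633104/4194304 = 227069/262144

Answer: 227069/262144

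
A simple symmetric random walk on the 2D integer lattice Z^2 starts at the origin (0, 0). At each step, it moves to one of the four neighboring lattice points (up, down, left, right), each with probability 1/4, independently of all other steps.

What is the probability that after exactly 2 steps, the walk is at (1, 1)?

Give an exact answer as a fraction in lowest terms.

Answer: 1/8

Derivation:
Let h be the number of horizontal steps (so 2-h are vertical). To end at (1,1) need (h+1)/2 right-steps and ((2-h)+1)/2 up-steps.
Sum over h with 1 ≤ h ≤ 1, h ≡ 1 (mod 2), 2-h ≡ 1 (mod 2):
h=1: C(2,1)·C(1,1)·C(1,1) = 2·1·1 = 2
Total favorable: 2
Total paths: 4^2 = 16
P = 2/16 = 1/8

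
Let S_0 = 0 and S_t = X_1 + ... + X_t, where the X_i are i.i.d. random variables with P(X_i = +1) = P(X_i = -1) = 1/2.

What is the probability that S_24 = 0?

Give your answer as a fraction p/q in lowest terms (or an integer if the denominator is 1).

To reach position 0 after 24 steps: need 12 steps of +1 and 12 of -1.
Favorable paths: C(24,12) = 2704156
Total paths: 2^24 = 16777216
P = 2704156/16777216 = 676039/4194304

Answer: 676039/4194304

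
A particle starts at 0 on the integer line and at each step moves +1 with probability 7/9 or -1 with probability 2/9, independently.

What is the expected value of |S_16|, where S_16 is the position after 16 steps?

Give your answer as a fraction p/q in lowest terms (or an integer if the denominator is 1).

S_16 takes values m ≡ 0 (mod 2) with |m| ≤ 16; P(S_16=m) = C(16,(16+m)/2) · (7/9)^((16+m)/2) · (2/9)^((16-m)/2).
Distribution: P(S=-16)=65536/1853020188851841, P(S=-14)=3670016/1853020188851841, P(S=-12)=32112640/617673396283947, P(S=-10)=1573519360/1853020188851841, P(S=-8)=17898782720/1853020188851841, P(S=-6)=50116591616/617673396283947, P(S=-4)=964744388608/1853020188851841, P(S=-2)=4823721943040/1853020188851841, P(S=0)=2110378350080/205891132094649, P(S=2)=59090593802240/1853020188851841, P(S=4)=144771954815488/1853020188851841, P(S=6)=92127607609856/617673396283947, P(S=8)=403058283293120/1853020188851841, P(S=10)=434062766623360/1853020188851841, P(S=12)=108515691655840/617673396283947, P(S=14)=151921968318176/1853020188851841, P(S=16)=33232930569601/1853020188851841
E[|S_16|] = Σ_m |m|·P(S_16=m) = 5500142625209840/617673396283947

Answer: 5500142625209840/617673396283947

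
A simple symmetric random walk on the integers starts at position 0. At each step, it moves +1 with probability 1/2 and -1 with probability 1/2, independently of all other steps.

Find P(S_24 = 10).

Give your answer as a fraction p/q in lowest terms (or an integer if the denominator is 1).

Answer: 43263/2097152

Derivation:
To reach position 10 after 24 steps: need 17 steps of +1 and 7 of -1.
Favorable paths: C(24,17) = 346104
Total paths: 2^24 = 16777216
P = 346104/16777216 = 43263/2097152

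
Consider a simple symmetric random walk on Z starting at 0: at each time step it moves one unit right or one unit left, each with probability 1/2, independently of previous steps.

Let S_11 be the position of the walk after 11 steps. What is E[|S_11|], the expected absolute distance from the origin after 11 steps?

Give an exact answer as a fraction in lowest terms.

S_11 takes values m ≡ 1 (mod 2) with |m| ≤ 11; P(S_11=m) = C(11,(11+m)/2)/2^11.
Total paths: 2^11 = 2048
Distribution: P(S=-11)=1/2048, P(S=-9)=11/2048, P(S=-7)=55/2048, P(S=-5)=165/2048, P(S=-3)=330/2048, P(S=-1)=462/2048, P(S=1)=462/2048, P(S=3)=330/2048, P(S=5)=165/2048, P(S=7)=55/2048, P(S=9)=11/2048, P(S=11)=1/2048
E[|S_11|] = Σ_m |m|·P(S_11=m) = 5544/2048 = 693/256

Answer: 693/256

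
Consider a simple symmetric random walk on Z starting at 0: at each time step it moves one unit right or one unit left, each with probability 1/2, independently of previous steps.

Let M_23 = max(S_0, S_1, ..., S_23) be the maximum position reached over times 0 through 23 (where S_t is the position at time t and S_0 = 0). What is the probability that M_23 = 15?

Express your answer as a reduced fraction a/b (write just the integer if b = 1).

Let M_23 = max(S_0,...,S_23). Use the reflection principle: for j ≥ 1, #{paths with M_23 ≥ j} = #{S_23 ≥ j} + #{S_23 ≥ j+1}.
By reflection, #{M_23 ≥ 15} = #{S_23 ≥ 15} + #{S_23 ≥ 16} = 10903 + 2048 = 12951.
#{M_23 ≥ 16} = #{S_23 ≥ 16} + #{S_23 ≥ 17} = 2048 + 2048 = 4096.
#{M_23 = 15} = 12951 - 4096 = 8855.
P(M_23 = 15) = 8855/8388608 = 8855/8388608

Answer: 8855/8388608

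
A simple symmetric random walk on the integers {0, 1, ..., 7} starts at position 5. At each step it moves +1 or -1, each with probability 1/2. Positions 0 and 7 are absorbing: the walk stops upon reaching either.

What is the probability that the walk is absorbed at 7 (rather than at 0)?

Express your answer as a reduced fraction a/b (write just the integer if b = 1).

Symmetric walk (p = 1/2): the harmonic-function argument gives P(hit 7 before 0 | start at 5) = a/N.
P = 5/7 = 5/7

Answer: 5/7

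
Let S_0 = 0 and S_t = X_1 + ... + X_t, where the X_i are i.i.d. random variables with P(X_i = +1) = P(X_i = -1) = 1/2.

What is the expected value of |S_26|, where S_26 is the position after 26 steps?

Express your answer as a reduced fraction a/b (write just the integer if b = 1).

S_26 takes values m ≡ 0 (mod 2) with |m| ≤ 26; P(S_26=m) = C(26,(26+m)/2)/2^26.
Total paths: 2^26 = 67108864
Distribution: P(S=-26)=1/67108864, P(S=-24)=26/67108864, P(S=-22)=325/67108864, P(S=-20)=2600/67108864, P(S=-18)=14950/67108864, P(S=-16)=65780/67108864, P(S=-14)=230230/67108864, P(S=-12)=657800/67108864, P(S=-10)=1562275/67108864, P(S=-8)=3124550/67108864, P(S=-6)=5311735/67108864, P(S=-4)=7726160/67108864, P(S=-2)=9657700/67108864, P(S=0)=10400600/67108864, P(S=2)=9657700/67108864, P(S=4)=7726160/67108864, P(S=6)=5311735/67108864, P(S=8)=3124550/67108864, P(S=10)=1562275/67108864, P(S=12)=657800/67108864, P(S=14)=230230/67108864, P(S=16)=65780/67108864, P(S=18)=14950/67108864, P(S=20)=2600/67108864, P(S=22)=325/67108864, P(S=24)=26/67108864, P(S=26)=1/67108864
E[|S_26|] = Σ_m |m|·P(S_26=m) = 270415600/67108864 = 16900975/4194304

Answer: 16900975/4194304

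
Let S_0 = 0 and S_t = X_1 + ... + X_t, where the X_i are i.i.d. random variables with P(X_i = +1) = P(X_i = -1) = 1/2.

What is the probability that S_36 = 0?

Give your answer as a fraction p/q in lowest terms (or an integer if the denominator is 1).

Answer: 2268783825/17179869184

Derivation:
To return to 0 after 36 steps: need exactly 18 steps of +1 and 18 of -1.
Favorable paths: C(36,18) = 9075135300
Total paths: 2^36 = 68719476736
P = 9075135300/68719476736 = 2268783825/17179869184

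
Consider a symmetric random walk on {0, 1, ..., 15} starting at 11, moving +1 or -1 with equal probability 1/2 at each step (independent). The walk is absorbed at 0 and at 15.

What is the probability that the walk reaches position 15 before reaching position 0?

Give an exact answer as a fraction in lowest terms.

Answer: 11/15

Derivation:
Symmetric walk (p = 1/2): the harmonic-function argument gives P(hit 15 before 0 | start at 11) = a/N.
P = 11/15 = 11/15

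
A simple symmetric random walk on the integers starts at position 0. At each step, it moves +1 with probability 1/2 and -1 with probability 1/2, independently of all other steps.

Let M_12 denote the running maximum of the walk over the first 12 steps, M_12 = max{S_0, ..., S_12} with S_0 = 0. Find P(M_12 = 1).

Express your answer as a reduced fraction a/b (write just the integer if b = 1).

Answer: 99/512

Derivation:
Let M_12 = max(S_0,...,S_12). Use the reflection principle: for j ≥ 1, #{paths with M_12 ≥ j} = #{S_12 ≥ j} + #{S_12 ≥ j+1}.
By reflection, #{M_12 ≥ 1} = #{S_12 ≥ 1} + #{S_12 ≥ 2} = 1586 + 1586 = 3172.
#{M_12 ≥ 2} = #{S_12 ≥ 2} + #{S_12 ≥ 3} = 1586 + 794 = 2380.
#{M_12 = 1} = 3172 - 2380 = 792.
P(M_12 = 1) = 792/4096 = 99/512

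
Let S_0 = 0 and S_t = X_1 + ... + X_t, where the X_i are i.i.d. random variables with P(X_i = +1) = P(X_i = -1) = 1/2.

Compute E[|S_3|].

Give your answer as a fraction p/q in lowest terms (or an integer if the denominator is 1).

Answer: 3/2

Derivation:
S_3 takes values m ≡ 1 (mod 2) with |m| ≤ 3; P(S_3=m) = C(3,(3+m)/2)/2^3.
Total paths: 2^3 = 8
Distribution: P(S=-3)=1/8, P(S=-1)=3/8, P(S=1)=3/8, P(S=3)=1/8
E[|S_3|] = Σ_m |m|·P(S_3=m) = 12/8 = 3/2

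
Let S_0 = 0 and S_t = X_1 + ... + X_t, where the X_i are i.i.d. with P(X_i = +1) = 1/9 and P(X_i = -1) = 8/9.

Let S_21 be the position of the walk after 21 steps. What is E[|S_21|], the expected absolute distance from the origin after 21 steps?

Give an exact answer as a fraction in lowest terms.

Answer: 66191772387490431479/4052555153018976267

Derivation:
S_21 takes values m ≡ 1 (mod 2) with |m| ≤ 21; P(S_21=m) = C(21,(21+m)/2) · (1/9)^((21+m)/2) · (8/9)^((21-m)/2).
Distribution: P(S=-21)=9223372036854775808/109418989131512359209, P(S=-19)=8070450532247928832/36472996377170786403, P(S=-17)=10088063165309911040/36472996377170786403, P(S=-15)=23959150017611038720/109418989131512359209, P(S=-13)=1497446876100689920/12157665459056928801, P(S=-11)=636414922342793216/12157665459056928801, P(S=-9)=636414922342793216/36472996377170786403, P(S=-7)=56822760923463680/12157665459056928801, P(S=-5)=12429978952007680/12157665459056928801, P(S=-3)=20198715797012480/109418989131512359209, P(S=-1)=1009935789850624/36472996377170786403, P(S=1)=126241973731328/36472996377170786403, P(S=3)=39450616791040/109418989131512359209, P(S=5)=379332853760/12157665459056928801, P(S=7)=27095203840/12157665459056928801, P(S=9)=4741660672/36472996377170786403, P(S=11)=74088448/12157665459056928801, P(S=13)=2723840/12157665459056928801, P(S=15)=680960/109418989131512359209, P(S=17)=4480/36472996377170786403, P(S=19)=56/36472996377170786403, P(S=21)=1/109418989131512359209
E[|S_21|] = Σ_m |m|·P(S_21=m) = 66191772387490431479/4052555153018976267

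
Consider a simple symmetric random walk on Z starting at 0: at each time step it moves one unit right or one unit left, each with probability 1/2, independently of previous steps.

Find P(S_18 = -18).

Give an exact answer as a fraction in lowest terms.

To reach position -18 after 18 steps: need 0 steps of +1 and 18 of -1.
Favorable paths: C(18,0) = 1
Total paths: 2^18 = 262144
P = 1/262144 = 1/262144

Answer: 1/262144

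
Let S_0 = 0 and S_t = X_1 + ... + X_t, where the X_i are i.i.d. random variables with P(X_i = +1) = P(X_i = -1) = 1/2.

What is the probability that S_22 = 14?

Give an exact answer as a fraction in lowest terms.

Answer: 7315/4194304

Derivation:
To reach position 14 after 22 steps: need 18 steps of +1 and 4 of -1.
Favorable paths: C(22,18) = 7315
Total paths: 2^22 = 4194304
P = 7315/4194304 = 7315/4194304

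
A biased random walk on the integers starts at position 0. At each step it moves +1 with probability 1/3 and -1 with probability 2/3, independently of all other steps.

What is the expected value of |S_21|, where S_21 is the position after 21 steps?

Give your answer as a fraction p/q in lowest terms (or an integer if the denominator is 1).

Answer: 8406308099/1162261467

Derivation:
S_21 takes values m ≡ 1 (mod 2) with |m| ≤ 21; P(S_21=m) = C(21,(21+m)/2) · (1/3)^((21+m)/2) · (2/3)^((21-m)/2).
Distribution: P(S=-21)=2097152/10460353203, P(S=-19)=7340032/3486784401, P(S=-17)=36700160/3486784401, P(S=-15)=348651520/10460353203, P(S=-13)=87162880/1162261467, P(S=-11)=148176896/1162261467, P(S=-9)=592707584/3486784401, P(S=-7)=211681280/1162261467, P(S=-5)=185221120/1162261467, P(S=-3)=1203937280/10460353203, P(S=-1)=240787456/3486784401, P(S=1)=120393728/3486784401, P(S=3)=150492160/10460353203, P(S=5)=5788160/1162261467, P(S=7)=1653760/1162261467, P(S=9)=1157632/3486784401, P(S=11)=72352/1162261467, P(S=13)=10640/1162261467, P(S=15)=10640/10460353203, P(S=17)=280/3486784401, P(S=19)=14/3486784401, P(S=21)=1/10460353203
E[|S_21|] = Σ_m |m|·P(S_21=m) = 8406308099/1162261467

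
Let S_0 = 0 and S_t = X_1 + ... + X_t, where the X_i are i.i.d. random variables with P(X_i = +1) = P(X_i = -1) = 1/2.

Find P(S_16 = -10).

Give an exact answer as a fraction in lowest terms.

To reach position -10 after 16 steps: need 3 steps of +1 and 13 of -1.
Favorable paths: C(16,3) = 560
Total paths: 2^16 = 65536
P = 560/65536 = 35/4096

Answer: 35/4096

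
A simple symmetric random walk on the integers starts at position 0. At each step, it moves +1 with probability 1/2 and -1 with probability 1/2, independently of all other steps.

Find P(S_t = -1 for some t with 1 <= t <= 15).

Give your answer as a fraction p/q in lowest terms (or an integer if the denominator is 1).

Count via complement. Let g(t,s) = #length-t paths at position s with S_1..S_t all ≠ -1.
g(t,s) = g(t-1,s-1) + g(t-1,s+1) for s ≠ -1; g(t,-1) = 0.
t=0: g(0,0)=1
t=1: g(1,1)=1
t=2: g(2,0)=1 g(2,2)=1
t=3: g(3,1)=2 g(3,3)=1
t=4: g(4,0)=2 g(4,2)=3 g(4,4)=1
t=5: g(5,1)=5 g(5,3)=4 g(5,5)=1
t=6: g(6,0)=5 g(6,2)=9 g(6,4)=5 g(6,6)=1
t=7: g(7,1)=14 g(7,3)=14 g(7,5)=6 g(7,7)=1
t=8: g(8,0)=14 g(8,2)=28 g(8,4)=20 g(8,6)=7 g(8,8)=1
t=9: g(9,1)=42 g(9,3)=48 g(9,5)=27 g(9,7)=8 g(9,9)=1
t=10: g(10,0)=42 g(10,2)=90 g(10,4)=75 g(10,6)=35 g(10,8)=9 g(10,10)=1
t=11: g(11,1)=132 g(11,3)=165 g(11,5)=110 g(11,7)=44 g(11,9)=10 g(11,11)=1
t=12: g(12,0)=132 g(12,2)=297 g(12,4)=275 g(12,6)=154 g(12,8)=54 g(12,10)=11 g(12,12)=1
t=13: g(13,1)=429 g(13,3)=572 g(13,5)=429 g(13,7)=208 g(13,9)=65 g(13,11)=12 g(13,13)=1
t=14: g(14,0)=429 g(14,2)=1001 g(14,4)=1001 g(14,6)=637 g(14,8)=273 g(14,10)=77 g(14,12)=13 g(14,14)=1
t=15: g(15,1)=1430 g(15,3)=2002 g(15,5)=1638 g(15,7)=910 g(15,9)=350 g(15,11)=90 g(15,13)=14 g(15,15)=1
Paths never hitting -1: Σ_s g(15,s) = 6435
Paths hitting -1: 2^15 - 6435 = 26333
P = 26333/32768 = 26333/32768

Answer: 26333/32768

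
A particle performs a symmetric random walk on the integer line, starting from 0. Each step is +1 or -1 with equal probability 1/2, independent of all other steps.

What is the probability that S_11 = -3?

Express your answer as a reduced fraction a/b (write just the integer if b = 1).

Answer: 165/1024

Derivation:
To reach position -3 after 11 steps: need 4 steps of +1 and 7 of -1.
Favorable paths: C(11,4) = 330
Total paths: 2^11 = 2048
P = 330/2048 = 165/1024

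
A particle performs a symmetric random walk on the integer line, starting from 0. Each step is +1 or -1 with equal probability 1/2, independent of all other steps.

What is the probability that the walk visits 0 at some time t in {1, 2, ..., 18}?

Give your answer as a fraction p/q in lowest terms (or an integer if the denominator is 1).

Answer: 53381/65536

Derivation:
Count via complement. Let g(t,s) = #length-t paths at position s with S_1..S_t all ≠ 0.
g(t,s) = g(t-1,s-1) + g(t-1,s+1) for s ≠ 0; g(t,0) = 0.
t=0: g(0,0)=1
t=1: g(1,-1)=1 g(1,1)=1
t=2: g(2,-2)=1 g(2,2)=1
t=3: g(3,-3)=1 g(3,-1)=1 g(3,1)=1 g(3,3)=1
t=4: g(4,-4)=1 g(4,-2)=2 g(4,2)=2 g(4,4)=1
t=5: g(5,-5)=1 g(5,-3)=3 g(5,-1)=2 g(5,1)=2 g(5,3)=3 g(5,5)=1
t=6: g(6,-6)=1 g(6,-4)=4 g(6,-2)=5 g(6,2)=5 g(6,4)=4 g(6,6)=1
t=7: g(7,-7)=1 g(7,-5)=5 g(7,-3)=9 g(7,-1)=5 g(7,1)=5 g(7,3)=9 g(7,5)=5 g(7,7)=1
t=8: g(8,-8)=1 g(8,-6)=6 g(8,-4)=14 g(8,-2)=14 g(8,2)=14 g(8,4)=14 g(8,6)=6 g(8,8)=1
t=9: g(9,-9)=1 g(9,-7)=7 g(9,-5)=20 g(9,-3)=28 g(9,-1)=14 g(9,1)=14 g(9,3)=28 g(9,5)=20 g(9,7)=7 g(9,9)=1
t=10: g(10,-10)=1 g(10,-8)=8 g(10,-6)=27 g(10,-4)=48 g(10,-2)=42 g(10,2)=42 g(10,4)=48 g(10,6)=27 g(10,8)=8 g(10,10)=1
t=11: g(11,-11)=1 g(11,-9)=9 g(11,-7)=35 g(11,-5)=75 g(11,-3)=90 g(11,-1)=42 g(11,1)=42 g(11,3)=90 g(11,5)=75 g(11,7)=35 g(11,9)=9 g(11,11)=1
t=12: g(12,-12)=1 g(12,-10)=10 g(12,-8)=44 g(12,-6)=110 g(12,-4)=165 g(12,-2)=132 g(12,2)=132 g(12,4)=165 g(12,6)=110 g(12,8)=44 g(12,10)=10 g(12,12)=1
t=13: g(13,-13)=1 g(13,-11)=11 g(13,-9)=54 g(13,-7)=154 g(13,-5)=275 g(13,-3)=297 g(13,-1)=132 g(13,1)=132 g(13,3)=297 g(13,5)=275 g(13,7)=154 g(13,9)=54 g(13,11)=11 g(13,13)=1
t=14: g(14,-14)=1 g(14,-12)=12 g(14,-10)=65 g(14,-8)=208 g(14,-6)=429 g(14,-4)=572 g(14,-2)=429 g(14,2)=429 g(14,4)=572 g(14,6)=429 g(14,8)=208 g(14,10)=65 g(14,12)=12 g(14,14)=1
t=15: g(15,-15)=1 g(15,-13)=13 g(15,-11)=77 g(15,-9)=273 g(15,-7)=637 g(15,-5)=1001 g(15,-3)=1001 g(15,-1)=429 g(15,1)=429 g(15,3)=1001 g(15,5)=1001 g(15,7)=637 g(15,9)=273 g(15,11)=77 g(15,13)=13 g(15,15)=1
t=16: g(16,-16)=1 g(16,-14)=14 g(16,-12)=90 g(16,-10)=350 g(16,-8)=910 g(16,-6)=1638 g(16,-4)=2002 g(16,-2)=1430 g(16,2)=1430 g(16,4)=2002 g(16,6)=1638 g(16,8)=910 g(16,10)=350 g(16,12)=90 g(16,14)=14 g(16,16)=1
t=17: g(17,-17)=1 g(17,-15)=15 g(17,-13)=104 g(17,-11)=440 g(17,-9)=1260 g(17,-7)=2548 g(17,-5)=3640 g(17,-3)=3432 g(17,-1)=1430 g(17,1)=1430 g(17,3)=3432 g(17,5)=3640 g(17,7)=2548 g(17,9)=1260 g(17,11)=440 g(17,13)=104 g(17,15)=15 g(17,17)=1
t=18: g(18,-18)=1 g(18,-16)=16 g(18,-14)=119 g(18,-12)=544 g(18,-10)=1700 g(18,-8)=3808 g(18,-6)=6188 g(18,-4)=7072 g(18,-2)=4862 g(18,2)=4862 g(18,4)=7072 g(18,6)=6188 g(18,8)=3808 g(18,10)=1700 g(18,12)=544 g(18,14)=119 g(18,16)=16 g(18,18)=1
Paths never hitting 0: Σ_s g(18,s) = 48620
Paths hitting 0: 2^18 - 48620 = 213524
P = 213524/262144 = 53381/65536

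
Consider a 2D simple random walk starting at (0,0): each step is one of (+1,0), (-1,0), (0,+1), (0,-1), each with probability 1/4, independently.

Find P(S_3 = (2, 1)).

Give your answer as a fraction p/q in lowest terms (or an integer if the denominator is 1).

Let h be the number of horizontal steps (so 3-h are vertical). To end at (2,1) need (h+2)/2 right-steps and ((3-h)+1)/2 up-steps.
Sum over h with 2 ≤ h ≤ 2, h ≡ 0 (mod 2), 3-h ≡ 1 (mod 2):
h=2: C(3,2)·C(2,2)·C(1,1) = 3·1·1 = 3
Total favorable: 3
Total paths: 4^3 = 64
P = 3/64 = 3/64

Answer: 3/64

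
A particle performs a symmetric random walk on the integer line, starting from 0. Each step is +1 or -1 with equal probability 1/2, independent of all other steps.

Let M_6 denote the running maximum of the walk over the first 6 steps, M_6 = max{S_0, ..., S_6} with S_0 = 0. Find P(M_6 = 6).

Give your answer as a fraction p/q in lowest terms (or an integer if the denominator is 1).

Answer: 1/64

Derivation:
Let M_6 = max(S_0,...,S_6). Use the reflection principle: for j ≥ 1, #{paths with M_6 ≥ j} = #{S_6 ≥ j} + #{S_6 ≥ j+1}.
By reflection, #{M_6 ≥ 6} = #{S_6 ≥ 6} + #{S_6 ≥ 7} = 1 + 0 = 1.
#{M_6 ≥ 7} = #{S_6 ≥ 7} + #{S_6 ≥ 8} = 0 + 0 = 0.
#{M_6 = 6} = 1 - 0 = 1.
P(M_6 = 6) = 1/64 = 1/64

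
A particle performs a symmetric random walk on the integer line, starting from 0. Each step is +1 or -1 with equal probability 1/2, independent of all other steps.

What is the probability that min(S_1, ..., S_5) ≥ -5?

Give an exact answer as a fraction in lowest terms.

Answer: 1

Derivation:
Let f(t,s) = #length-t paths at position s with S_1..S_t all ≥ -5.
f(t,s) = f(t-1,s-1) + f(t-1,s+1) for s ≥ -5; f(t,s) = 0 for s < -5.
t=0: f(0,0)=1
t=1: f(1,-1)=1 f(1,1)=1
t=2: f(2,-2)=1 f(2,0)=2 f(2,2)=1
t=3: f(3,-3)=1 f(3,-1)=3 f(3,1)=3 f(3,3)=1
t=4: f(4,-4)=1 f(4,-2)=4 f(4,0)=6 f(4,2)=4 f(4,4)=1
t=5: f(5,-5)=1 f(5,-3)=5 f(5,-1)=10 f(5,1)=10 f(5,3)=5 f(5,5)=1
Σ_s f(5,s) = 32
P = 32/32 = 1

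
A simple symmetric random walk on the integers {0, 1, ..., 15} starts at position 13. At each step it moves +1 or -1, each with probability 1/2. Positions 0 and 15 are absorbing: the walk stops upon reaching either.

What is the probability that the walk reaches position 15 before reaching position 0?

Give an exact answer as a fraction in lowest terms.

Symmetric walk (p = 1/2): the harmonic-function argument gives P(hit 15 before 0 | start at 13) = a/N.
P = 13/15 = 13/15

Answer: 13/15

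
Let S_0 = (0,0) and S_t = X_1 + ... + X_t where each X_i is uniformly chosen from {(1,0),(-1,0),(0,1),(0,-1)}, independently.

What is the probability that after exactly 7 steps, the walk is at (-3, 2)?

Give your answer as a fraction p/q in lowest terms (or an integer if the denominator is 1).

Let h be the number of horizontal steps (so 7-h are vertical). To end at (-3,2) need (h-3)/2 right-steps and ((7-h)+2)/2 up-steps.
Sum over h with 3 ≤ h ≤ 5, h ≡ 1 (mod 2), 7-h ≡ 0 (mod 2):
h=3: C(7,3)·C(3,0)·C(4,3) = 35·1·4 = 140
h=5: C(7,5)·C(5,1)·C(2,2) = 21·5·1 = 105
Total favorable: 245
Total paths: 4^7 = 16384
P = 245/16384 = 245/16384

Answer: 245/16384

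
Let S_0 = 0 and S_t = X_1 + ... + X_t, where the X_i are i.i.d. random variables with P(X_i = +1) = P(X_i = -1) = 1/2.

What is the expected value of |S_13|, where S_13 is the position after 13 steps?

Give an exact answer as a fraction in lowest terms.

S_13 takes values m ≡ 1 (mod 2) with |m| ≤ 13; P(S_13=m) = C(13,(13+m)/2)/2^13.
Total paths: 2^13 = 8192
Distribution: P(S=-13)=1/8192, P(S=-11)=13/8192, P(S=-9)=78/8192, P(S=-7)=286/8192, P(S=-5)=715/8192, P(S=-3)=1287/8192, P(S=-1)=1716/8192, P(S=1)=1716/8192, P(S=3)=1287/8192, P(S=5)=715/8192, P(S=7)=286/8192, P(S=9)=78/8192, P(S=11)=13/8192, P(S=13)=1/8192
E[|S_13|] = Σ_m |m|·P(S_13=m) = 24024/8192 = 3003/1024

Answer: 3003/1024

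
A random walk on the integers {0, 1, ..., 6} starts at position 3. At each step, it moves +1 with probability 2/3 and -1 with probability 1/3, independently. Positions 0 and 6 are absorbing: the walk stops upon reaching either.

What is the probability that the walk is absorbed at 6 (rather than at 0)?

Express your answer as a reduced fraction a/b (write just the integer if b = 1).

Biased walk: p = 2/3, q = 1/3, r = q/p = 1/2
Gambler's ruin: P(hit 6 before 0 | start at 3) = (1 - r^a)/(1 - r^N)
r^3 = 1/8; r^6 = 1/64
P = (1 - 1/8) / (1 - 1/64) = 7/8 / 63/64 = 8/9

Answer: 8/9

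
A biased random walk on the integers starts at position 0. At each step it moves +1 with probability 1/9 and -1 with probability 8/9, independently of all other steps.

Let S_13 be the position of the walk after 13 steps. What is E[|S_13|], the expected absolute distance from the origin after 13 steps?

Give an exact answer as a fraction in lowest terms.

Answer: 951935998559/94143178827

Derivation:
S_13 takes values m ≡ 1 (mod 2) with |m| ≤ 13; P(S_13=m) = C(13,(13+m)/2) · (1/9)^((13+m)/2) · (8/9)^((13-m)/2).
Distribution: P(S=-13)=549755813888/2541865828329, P(S=-11)=893353197568/2541865828329, P(S=-9)=223338299392/847288609443, P(S=-7)=307090161664/2541865828329, P(S=-5)=95965675520/2541865828329, P(S=-3)=2399141888/282429536481, P(S=-1)=1199570944/847288609443, P(S=1)=149946368/847288609443, P(S=3)=4685824/282429536481, P(S=5)=2928640/2541865828329, P(S=7)=146432/2541865828329, P(S=9)=1664/847288609443, P(S=11)=104/2541865828329, P(S=13)=1/2541865828329
E[|S_13|] = Σ_m |m|·P(S_13=m) = 951935998559/94143178827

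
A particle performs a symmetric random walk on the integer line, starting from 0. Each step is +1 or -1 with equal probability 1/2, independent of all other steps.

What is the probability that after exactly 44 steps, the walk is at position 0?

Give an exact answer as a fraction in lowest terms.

Answer: 263012370465/2199023255552

Derivation:
To return to 0 after 44 steps: need exactly 22 steps of +1 and 22 of -1.
Favorable paths: C(44,22) = 2104098963720
Total paths: 2^44 = 17592186044416
P = 2104098963720/17592186044416 = 263012370465/2199023255552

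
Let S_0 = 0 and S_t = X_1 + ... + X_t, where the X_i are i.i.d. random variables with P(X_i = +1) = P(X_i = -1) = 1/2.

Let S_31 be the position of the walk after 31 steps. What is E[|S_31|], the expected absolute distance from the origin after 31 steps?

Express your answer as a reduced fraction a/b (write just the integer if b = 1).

Answer: 300540195/67108864

Derivation:
S_31 takes values m ≡ 1 (mod 2) with |m| ≤ 31; P(S_31=m) = C(31,(31+m)/2)/2^31.
Total paths: 2^31 = 2147483648
Distribution: P(S=-31)=1/2147483648, P(S=-29)=31/2147483648, P(S=-27)=465/2147483648, P(S=-25)=4495/2147483648, P(S=-23)=31465/2147483648, P(S=-21)=169911/2147483648, P(S=-19)=736281/2147483648, P(S=-17)=2629575/2147483648, P(S=-15)=7888725/2147483648, P(S=-13)=20160075/2147483648, P(S=-11)=44352165/2147483648, P(S=-9)=84672315/2147483648, P(S=-7)=141120525/2147483648, P(S=-5)=206253075/2147483648, P(S=-3)=265182525/2147483648, P(S=-1)=300540195/2147483648, P(S=1)=300540195/2147483648, P(S=3)=265182525/2147483648, P(S=5)=206253075/2147483648, P(S=7)=141120525/2147483648, P(S=9)=84672315/2147483648, P(S=11)=44352165/2147483648, P(S=13)=20160075/2147483648, P(S=15)=7888725/2147483648, P(S=17)=2629575/2147483648, P(S=19)=736281/2147483648, P(S=21)=169911/2147483648, P(S=23)=31465/2147483648, P(S=25)=4495/2147483648, P(S=27)=465/2147483648, P(S=29)=31/2147483648, P(S=31)=1/2147483648
E[|S_31|] = Σ_m |m|·P(S_31=m) = 9617286240/2147483648 = 300540195/67108864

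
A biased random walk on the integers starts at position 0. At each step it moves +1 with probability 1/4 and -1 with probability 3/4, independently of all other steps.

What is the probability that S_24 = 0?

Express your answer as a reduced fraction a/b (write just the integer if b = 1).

To reach position 0 after 24 steps: need 12 steps of +1 and 12 steps of -1.
Number of such sequences: C(24,12) = 2704156
Each has probability (1/4)^12 · (3/4)^12 = 531441/281474976710656
P = 2704156 · 531441/281474976710656 = 359274842199/70368744177664

Answer: 359274842199/70368744177664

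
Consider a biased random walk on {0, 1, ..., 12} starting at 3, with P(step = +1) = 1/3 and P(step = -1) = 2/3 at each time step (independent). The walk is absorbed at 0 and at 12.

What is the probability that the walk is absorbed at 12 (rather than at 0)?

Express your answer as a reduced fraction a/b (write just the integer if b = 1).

Biased walk: p = 1/3, q = 2/3, r = q/p = 2
Gambler's ruin: P(hit 12 before 0 | start at 3) = (1 - r^a)/(1 - r^N)
r^3 = 8; r^12 = 4096
P = (1 - 8) / (1 - 4096) = -7 / -4095 = 1/585

Answer: 1/585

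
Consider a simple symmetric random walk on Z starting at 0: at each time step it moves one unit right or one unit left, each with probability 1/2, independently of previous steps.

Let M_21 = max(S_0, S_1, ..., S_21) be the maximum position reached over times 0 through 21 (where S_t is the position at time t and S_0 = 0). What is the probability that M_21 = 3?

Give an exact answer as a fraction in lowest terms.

Answer: 146965/1048576

Derivation:
Let M_21 = max(S_0,...,S_21). Use the reflection principle: for j ≥ 1, #{paths with M_21 ≥ j} = #{S_21 ≥ j} + #{S_21 ≥ j+1}.
By reflection, #{M_21 ≥ 3} = #{S_21 ≥ 3} + #{S_21 ≥ 4} = 695860 + 401930 = 1097790.
#{M_21 ≥ 4} = #{S_21 ≥ 4} + #{S_21 ≥ 5} = 401930 + 401930 = 803860.
#{M_21 = 3} = 1097790 - 803860 = 293930.
P(M_21 = 3) = 293930/2097152 = 146965/1048576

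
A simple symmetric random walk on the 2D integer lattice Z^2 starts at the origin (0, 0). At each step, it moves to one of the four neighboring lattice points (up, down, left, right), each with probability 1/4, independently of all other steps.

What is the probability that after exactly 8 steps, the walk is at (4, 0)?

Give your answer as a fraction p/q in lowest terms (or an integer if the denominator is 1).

Let h be the number of horizontal steps (so 8-h are vertical). To end at (4,0) need (h+4)/2 right-steps and ((8-h)+0)/2 up-steps.
Sum over h with 4 ≤ h ≤ 8, h ≡ 0 (mod 2), 8-h ≡ 0 (mod 2):
h=4: C(8,4)·C(4,4)·C(4,2) = 70·1·6 = 420
h=6: C(8,6)·C(6,5)·C(2,1) = 28·6·2 = 336
h=8: C(8,8)·C(8,6)·C(0,0) = 1·28·1 = 28
Total favorable: 784
Total paths: 4^8 = 65536
P = 784/65536 = 49/4096

Answer: 49/4096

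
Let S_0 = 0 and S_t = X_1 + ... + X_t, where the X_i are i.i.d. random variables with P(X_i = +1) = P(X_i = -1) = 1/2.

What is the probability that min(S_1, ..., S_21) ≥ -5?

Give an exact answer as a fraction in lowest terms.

Answer: 106267/131072

Derivation:
Let f(t,s) = #length-t paths at position s with S_1..S_t all ≥ -5.
f(t,s) = f(t-1,s-1) + f(t-1,s+1) for s ≥ -5; f(t,s) = 0 for s < -5.
t=0: f(0,0)=1
t=1: f(1,-1)=1 f(1,1)=1
t=2: f(2,-2)=1 f(2,0)=2 f(2,2)=1
t=3: f(3,-3)=1 f(3,-1)=3 f(3,1)=3 f(3,3)=1
t=4: f(4,-4)=1 f(4,-2)=4 f(4,0)=6 f(4,2)=4 f(4,4)=1
t=5: f(5,-5)=1 f(5,-3)=5 f(5,-1)=10 f(5,1)=10 f(5,3)=5 f(5,5)=1
t=6: f(6,-4)=6 f(6,-2)=15 f(6,0)=20 f(6,2)=15 f(6,4)=6 f(6,6)=1
t=7: f(7,-5)=6 f(7,-3)=21 f(7,-1)=35 f(7,1)=35 f(7,3)=21 f(7,5)=7 f(7,7)=1
t=8: f(8,-4)=27 f(8,-2)=56 f(8,0)=70 f(8,2)=56 f(8,4)=28 f(8,6)=8 f(8,8)=1
t=9: f(9,-5)=27 f(9,-3)=83 f(9,-1)=126 f(9,1)=126 f(9,3)=84 f(9,5)=36 f(9,7)=9 f(9,9)=1
t=10: f(10,-4)=110 f(10,-2)=209 f(10,0)=252 f(10,2)=210 f(10,4)=120 f(10,6)=45 f(10,8)=10 f(10,10)=1
t=11: f(11,-5)=110 f(11,-3)=319 f(11,-1)=461 f(11,1)=462 f(11,3)=330 f(11,5)=165 f(11,7)=55 f(11,9)=11 f(11,11)=1
t=12: f(12,-4)=429 f(12,-2)=780 f(12,0)=923 f(12,2)=792 f(12,4)=495 f(12,6)=220 f(12,8)=66 f(12,10)=12 f(12,12)=1
t=13: f(13,-5)=429 f(13,-3)=1209 f(13,-1)=1703 f(13,1)=1715 f(13,3)=1287 f(13,5)=715 f(13,7)=286 f(13,9)=78 f(13,11)=13 f(13,13)=1
t=14: f(14,-4)=1638 f(14,-2)=2912 f(14,0)=3418 f(14,2)=3002 f(14,4)=2002 f(14,6)=1001 f(14,8)=364 f(14,10)=91 f(14,12)=14 f(14,14)=1
t=15: f(15,-5)=1638 f(15,-3)=4550 f(15,-1)=6330 f(15,1)=6420 f(15,3)=5004 f(15,5)=3003 f(15,7)=1365 f(15,9)=455 f(15,11)=105 f(15,13)=15 f(15,15)=1
t=16: f(16,-4)=6188 f(16,-2)=10880 f(16,0)=12750 f(16,2)=11424 f(16,4)=8007 f(16,6)=4368 f(16,8)=1820 f(16,10)=560 f(16,12)=120 f(16,14)=16 f(16,16)=1
t=17: f(17,-5)=6188 f(17,-3)=17068 f(17,-1)=23630 f(17,1)=24174 f(17,3)=19431 f(17,5)=12375 f(17,7)=6188 f(17,9)=2380 f(17,11)=680 f(17,13)=136 f(17,15)=17 f(17,17)=1
t=18: f(18,-4)=23256 f(18,-2)=40698 f(18,0)=47804 f(18,2)=43605 f(18,4)=31806 f(18,6)=18563 f(18,8)=8568 f(18,10)=3060 f(18,12)=816 f(18,14)=153 f(18,16)=18 f(18,18)=1
t=19: f(19,-5)=23256 f(19,-3)=63954 f(19,-1)=88502 f(19,1)=91409 f(19,3)=75411 f(19,5)=50369 f(19,7)=27131 f(19,9)=11628 f(19,11)=3876 f(19,13)=969 f(19,15)=171 f(19,17)=19 f(19,19)=1
t=20: f(20,-4)=87210 f(20,-2)=152456 f(20,0)=179911 f(20,2)=166820 f(20,4)=125780 f(20,6)=77500 f(20,8)=38759 f(20,10)=15504 f(20,12)=4845 f(20,14)=1140 f(20,16)=190 f(20,18)=20 f(20,20)=1
t=21: f(21,-5)=87210 f(21,-3)=239666 f(21,-1)=332367 f(21,1)=346731 f(21,3)=292600 f(21,5)=203280 f(21,7)=116259 f(21,9)=54263 f(21,11)=20349 f(21,13)=5985 f(21,15)=1330 f(21,17)=210 f(21,19)=21 f(21,21)=1
Σ_s f(21,s) = 1700272
P = 1700272/2097152 = 106267/131072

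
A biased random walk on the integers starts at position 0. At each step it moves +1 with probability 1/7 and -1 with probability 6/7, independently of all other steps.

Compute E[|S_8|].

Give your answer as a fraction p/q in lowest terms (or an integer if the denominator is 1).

Answer: 32998760/5764801

Derivation:
S_8 takes values m ≡ 0 (mod 2) with |m| ≤ 8; P(S_8=m) = C(8,(8+m)/2) · (1/7)^((8+m)/2) · (6/7)^((8-m)/2).
Distribution: P(S=-8)=1679616/5764801, P(S=-6)=2239488/5764801, P(S=-4)=186624/823543, P(S=-2)=62208/823543, P(S=0)=12960/823543, P(S=2)=1728/823543, P(S=4)=144/823543, P(S=6)=48/5764801, P(S=8)=1/5764801
E[|S_8|] = Σ_m |m|·P(S_8=m) = 32998760/5764801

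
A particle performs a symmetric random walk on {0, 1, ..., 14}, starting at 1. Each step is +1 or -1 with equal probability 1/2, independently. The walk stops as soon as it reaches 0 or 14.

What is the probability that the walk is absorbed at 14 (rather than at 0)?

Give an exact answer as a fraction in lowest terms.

Answer: 1/14

Derivation:
Symmetric walk (p = 1/2): the harmonic-function argument gives P(hit 14 before 0 | start at 1) = a/N.
P = 1/14 = 1/14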